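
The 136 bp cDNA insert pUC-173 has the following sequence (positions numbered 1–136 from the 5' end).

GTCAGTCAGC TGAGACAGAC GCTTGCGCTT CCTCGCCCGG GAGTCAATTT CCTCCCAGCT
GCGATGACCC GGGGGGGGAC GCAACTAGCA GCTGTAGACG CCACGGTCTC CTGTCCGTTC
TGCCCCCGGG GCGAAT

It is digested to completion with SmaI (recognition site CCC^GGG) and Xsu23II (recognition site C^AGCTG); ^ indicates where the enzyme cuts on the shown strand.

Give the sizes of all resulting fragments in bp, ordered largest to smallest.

SmaI sites (CCCGGG) start at positions 36, 68, 125.
SmaI cuts after base 3 of each site, so after positions 38, 70, 127.
Xsu23II sites (CAGCTG) start at positions 7, 56, 89.
Xsu23II cuts after the first base of each site, so after positions 7, 56, 89.
Combined cut positions: 7, 38, 56, 70, 89, 127.
Linear molecule, 6 cuts → 7 fragments:
  1–7 → 7 bp
  8–38 → 31 bp
  39–56 → 18 bp
  57–70 → 14 bp
  71–89 → 19 bp
  90–127 → 38 bp
  128–136 → 9 bp
Sorted largest to smallest: 38, 31, 19, 18, 14, 9, 7 bp.

38, 31, 19, 18, 14, 9, 7 bp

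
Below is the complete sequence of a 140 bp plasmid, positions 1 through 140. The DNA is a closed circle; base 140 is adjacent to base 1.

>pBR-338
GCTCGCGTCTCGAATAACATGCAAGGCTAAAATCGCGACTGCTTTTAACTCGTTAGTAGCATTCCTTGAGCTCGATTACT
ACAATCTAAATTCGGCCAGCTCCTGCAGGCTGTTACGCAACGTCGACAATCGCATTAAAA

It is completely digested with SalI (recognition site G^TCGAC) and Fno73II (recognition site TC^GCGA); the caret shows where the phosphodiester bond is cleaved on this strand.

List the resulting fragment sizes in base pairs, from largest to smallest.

88, 52 bp

The SalI site (GTCGAC) starts at position 122.
SalI cuts after the first base of each site, so after position 122.
The Fno73II site (TCGCGA) starts at position 33.
Fno73II cuts after base 2 of each site, so after position 34.
Combined cut positions: 34, 122.
Circular molecule, 2 cuts → 2 fragments:
  35–122 → 88 bp
  123–140 then 1–34 → 18 + 34 = 52 bp
Sorted largest to smallest: 88, 52 bp.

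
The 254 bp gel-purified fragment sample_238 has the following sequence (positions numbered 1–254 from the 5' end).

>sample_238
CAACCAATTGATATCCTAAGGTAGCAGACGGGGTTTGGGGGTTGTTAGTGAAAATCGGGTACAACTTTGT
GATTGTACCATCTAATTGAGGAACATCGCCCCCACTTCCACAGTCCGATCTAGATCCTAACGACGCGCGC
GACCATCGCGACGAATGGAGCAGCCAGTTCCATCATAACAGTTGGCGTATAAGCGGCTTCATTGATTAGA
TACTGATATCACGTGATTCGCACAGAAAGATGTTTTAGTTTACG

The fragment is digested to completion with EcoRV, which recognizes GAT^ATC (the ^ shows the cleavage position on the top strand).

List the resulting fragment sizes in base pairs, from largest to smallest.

205, 37, 12 bp

EcoRV sites (GATATC) start at positions 10, 215.
EcoRV cuts after base 3 of each site, so after positions 12, 217.
Linear molecule, 2 cuts → 3 fragments:
  1–12 → 12 bp
  13–217 → 205 bp
  218–254 → 37 bp
Sorted largest to smallest: 205, 37, 12 bp.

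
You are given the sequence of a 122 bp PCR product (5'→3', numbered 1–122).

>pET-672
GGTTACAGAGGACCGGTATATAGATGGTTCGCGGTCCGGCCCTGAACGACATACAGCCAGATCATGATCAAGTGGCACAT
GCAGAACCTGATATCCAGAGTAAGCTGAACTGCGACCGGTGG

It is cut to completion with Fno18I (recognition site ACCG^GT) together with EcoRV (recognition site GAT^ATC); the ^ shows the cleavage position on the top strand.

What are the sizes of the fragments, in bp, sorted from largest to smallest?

Fno18I sites (ACCGGT) start at positions 12, 115.
Fno18I cuts after base 4 of each site, so after positions 15, 118.
The EcoRV site (GATATC) starts at position 90.
EcoRV cuts after base 3 of each site, so after position 92.
Combined cut positions: 15, 92, 118.
Linear molecule, 3 cuts → 4 fragments:
  1–15 → 15 bp
  16–92 → 77 bp
  93–118 → 26 bp
  119–122 → 4 bp
Sorted largest to smallest: 77, 26, 15, 4 bp.

77, 26, 15, 4 bp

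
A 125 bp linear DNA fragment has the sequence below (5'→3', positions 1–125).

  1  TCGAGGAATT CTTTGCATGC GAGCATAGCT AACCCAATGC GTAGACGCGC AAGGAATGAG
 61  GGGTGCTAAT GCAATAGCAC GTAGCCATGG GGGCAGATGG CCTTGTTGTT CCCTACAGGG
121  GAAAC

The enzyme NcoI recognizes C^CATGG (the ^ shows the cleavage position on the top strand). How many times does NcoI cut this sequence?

CCATGG occurs starting at position 85.
NcoI cuts at 1 site.

1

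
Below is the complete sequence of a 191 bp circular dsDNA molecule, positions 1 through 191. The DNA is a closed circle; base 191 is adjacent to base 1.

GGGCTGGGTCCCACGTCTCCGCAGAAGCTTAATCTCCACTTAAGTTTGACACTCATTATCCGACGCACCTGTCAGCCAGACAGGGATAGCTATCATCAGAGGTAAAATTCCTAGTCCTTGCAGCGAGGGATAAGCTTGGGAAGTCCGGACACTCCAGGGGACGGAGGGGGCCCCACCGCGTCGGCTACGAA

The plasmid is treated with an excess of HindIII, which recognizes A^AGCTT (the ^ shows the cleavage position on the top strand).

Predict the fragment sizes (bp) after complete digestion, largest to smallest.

HindIII sites (AAGCTT) start at positions 25, 132.
HindIII cuts after the first base of each site, so after positions 25, 132.
Circular molecule, 2 cuts → 2 fragments:
  26–132 → 107 bp
  133–191 then 1–25 → 59 + 25 = 84 bp
Sorted largest to smallest: 107, 84 bp.

107, 84 bp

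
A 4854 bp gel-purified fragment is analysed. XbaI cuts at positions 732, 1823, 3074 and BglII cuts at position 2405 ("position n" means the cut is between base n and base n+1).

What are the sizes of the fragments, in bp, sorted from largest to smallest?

1780, 1091, 732, 669, 582 bp

Combined cut positions (sorted): 732, 1823, 2405, 3074.
Linear molecule, 4 cuts → 5 fragments:
  732 − 0 = 732 bp
  1823 − 732 = 1091 bp
  2405 − 1823 = 582 bp
  3074 − 2405 = 669 bp
  4854 − 3074 = 1780 bp
Sorted largest to smallest: 1780, 1091, 732, 669, 582 bp.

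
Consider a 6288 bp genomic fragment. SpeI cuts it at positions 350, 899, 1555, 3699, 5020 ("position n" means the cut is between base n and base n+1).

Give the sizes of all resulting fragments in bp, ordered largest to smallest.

Linear molecule, 5 cuts → 6 fragments:
  350 − 0 = 350 bp
  899 − 350 = 549 bp
  1555 − 899 = 656 bp
  3699 − 1555 = 2144 bp
  5020 − 3699 = 1321 bp
  6288 − 5020 = 1268 bp
Sorted largest to smallest: 2144, 1321, 1268, 656, 549, 350 bp.

2144, 1321, 1268, 656, 549, 350 bp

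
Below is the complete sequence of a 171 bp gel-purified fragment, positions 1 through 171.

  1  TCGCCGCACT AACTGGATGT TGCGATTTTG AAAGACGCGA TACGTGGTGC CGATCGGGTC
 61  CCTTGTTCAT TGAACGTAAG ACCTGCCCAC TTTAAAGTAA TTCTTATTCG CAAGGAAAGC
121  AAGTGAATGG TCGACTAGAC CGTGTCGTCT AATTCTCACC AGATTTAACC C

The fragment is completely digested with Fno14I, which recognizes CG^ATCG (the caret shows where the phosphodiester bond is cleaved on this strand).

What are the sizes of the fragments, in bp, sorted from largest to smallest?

The Fno14I site (CGATCG) starts at position 51.
Fno14I cuts after base 2 of each site, so after position 52.
Linear molecule, 1 cut → 2 fragments:
  1–52 → 52 bp
  53–171 → 119 bp
Sorted largest to smallest: 119, 52 bp.

119, 52 bp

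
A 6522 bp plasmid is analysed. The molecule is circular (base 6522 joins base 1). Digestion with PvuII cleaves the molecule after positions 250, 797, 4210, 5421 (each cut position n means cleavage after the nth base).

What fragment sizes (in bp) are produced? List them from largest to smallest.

Circular molecule, 4 cuts → 4 fragments:
  797 − 250 = 547 bp
  4210 − 797 = 3413 bp
  5421 − 4210 = 1211 bp
  wrap: 6522 − 5421 + 250 = 1351 bp
Sorted largest to smallest: 3413, 1351, 1211, 547 bp.

3413, 1351, 1211, 547 bp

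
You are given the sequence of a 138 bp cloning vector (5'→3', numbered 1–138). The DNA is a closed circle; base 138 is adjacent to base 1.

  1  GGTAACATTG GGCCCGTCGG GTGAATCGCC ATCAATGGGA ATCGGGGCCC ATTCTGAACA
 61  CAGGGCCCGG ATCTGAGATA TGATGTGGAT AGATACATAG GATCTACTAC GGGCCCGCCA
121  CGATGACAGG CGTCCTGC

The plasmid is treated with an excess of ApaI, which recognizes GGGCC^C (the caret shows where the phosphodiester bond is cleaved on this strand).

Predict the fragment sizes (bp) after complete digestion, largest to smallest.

48, 37, 35, 18 bp

ApaI sites (GGGCCC) start at positions 10, 45, 63, 111.
ApaI cuts after base 5 of each site (before the last base), so after positions 14, 49, 67, 115.
Circular molecule, 4 cuts → 4 fragments:
  15–49 → 35 bp
  50–67 → 18 bp
  68–115 → 48 bp
  116–138 then 1–14 → 23 + 14 = 37 bp
Sorted largest to smallest: 48, 37, 35, 18 bp.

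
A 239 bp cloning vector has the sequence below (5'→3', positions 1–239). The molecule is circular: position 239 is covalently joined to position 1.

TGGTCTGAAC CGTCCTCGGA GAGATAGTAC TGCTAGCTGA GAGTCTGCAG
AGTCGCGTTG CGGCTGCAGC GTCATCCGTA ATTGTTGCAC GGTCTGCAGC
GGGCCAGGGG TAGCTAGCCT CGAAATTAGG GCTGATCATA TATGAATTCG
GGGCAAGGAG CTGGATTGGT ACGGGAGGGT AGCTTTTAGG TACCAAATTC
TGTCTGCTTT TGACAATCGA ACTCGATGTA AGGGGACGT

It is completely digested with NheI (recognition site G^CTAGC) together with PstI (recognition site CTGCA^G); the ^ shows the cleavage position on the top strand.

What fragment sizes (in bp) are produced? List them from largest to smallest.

158, 30, 19, 17, 15 bp

NheI sites (GCTAGC) start at positions 32, 113.
NheI cuts after the first base of each site, so after positions 32, 113.
PstI sites (CTGCAG) start at positions 45, 64, 94.
PstI cuts after base 5 of each site (before the last base), so after positions 49, 68, 98.
Combined cut positions: 32, 49, 68, 98, 113.
Circular molecule, 5 cuts → 5 fragments:
  33–49 → 17 bp
  50–68 → 19 bp
  69–98 → 30 bp
  99–113 → 15 bp
  114–239 then 1–32 → 126 + 32 = 158 bp
Sorted largest to smallest: 158, 30, 19, 17, 15 bp.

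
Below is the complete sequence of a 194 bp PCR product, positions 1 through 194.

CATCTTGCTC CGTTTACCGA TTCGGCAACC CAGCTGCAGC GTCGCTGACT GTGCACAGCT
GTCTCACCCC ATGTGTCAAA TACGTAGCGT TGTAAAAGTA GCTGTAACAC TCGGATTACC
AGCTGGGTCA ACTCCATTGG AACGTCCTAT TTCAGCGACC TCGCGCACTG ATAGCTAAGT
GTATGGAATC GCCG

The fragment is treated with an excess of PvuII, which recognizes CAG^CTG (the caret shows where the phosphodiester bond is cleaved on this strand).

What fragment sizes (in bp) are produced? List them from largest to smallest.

72, 64, 33, 25 bp

PvuII sites (CAGCTG) start at positions 31, 56, 120.
PvuII cuts after base 3 of each site, so after positions 33, 58, 122.
Linear molecule, 3 cuts → 4 fragments:
  1–33 → 33 bp
  34–58 → 25 bp
  59–122 → 64 bp
  123–194 → 72 bp
Sorted largest to smallest: 72, 64, 33, 25 bp.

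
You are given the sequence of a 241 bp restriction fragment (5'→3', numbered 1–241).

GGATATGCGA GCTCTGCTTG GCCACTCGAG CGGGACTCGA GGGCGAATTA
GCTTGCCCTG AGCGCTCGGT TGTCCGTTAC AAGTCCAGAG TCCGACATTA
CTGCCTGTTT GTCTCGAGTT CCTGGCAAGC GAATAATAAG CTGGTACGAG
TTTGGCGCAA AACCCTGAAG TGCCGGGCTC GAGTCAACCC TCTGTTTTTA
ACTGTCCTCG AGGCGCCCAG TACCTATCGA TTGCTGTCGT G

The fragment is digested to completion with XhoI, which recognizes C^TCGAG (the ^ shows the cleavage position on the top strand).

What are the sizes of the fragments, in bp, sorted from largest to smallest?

77, 65, 34, 29, 25, 11 bp

XhoI sites (CTCGAG) start at positions 25, 36, 113, 178, 207.
XhoI cuts after the first base of each site, so after positions 25, 36, 113, 178, 207.
Linear molecule, 5 cuts → 6 fragments:
  1–25 → 25 bp
  26–36 → 11 bp
  37–113 → 77 bp
  114–178 → 65 bp
  179–207 → 29 bp
  208–241 → 34 bp
Sorted largest to smallest: 77, 65, 34, 29, 25, 11 bp.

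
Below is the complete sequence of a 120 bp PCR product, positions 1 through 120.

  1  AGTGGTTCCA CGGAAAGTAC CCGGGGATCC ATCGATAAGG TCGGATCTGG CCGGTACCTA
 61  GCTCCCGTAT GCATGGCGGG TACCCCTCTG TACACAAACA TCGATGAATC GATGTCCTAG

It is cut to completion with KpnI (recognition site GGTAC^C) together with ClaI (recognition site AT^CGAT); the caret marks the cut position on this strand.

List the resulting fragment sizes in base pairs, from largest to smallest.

KpnI sites (GGTACC) start at positions 53, 79.
KpnI cuts after base 5 of each site (before the last base), so after positions 57, 83.
ClaI sites (ATCGAT) start at positions 31, 100, 108.
ClaI cuts after base 2 of each site, so after positions 32, 101, 109.
Combined cut positions: 32, 57, 83, 101, 109.
Linear molecule, 5 cuts → 6 fragments:
  1–32 → 32 bp
  33–57 → 25 bp
  58–83 → 26 bp
  84–101 → 18 bp
  102–109 → 8 bp
  110–120 → 11 bp
Sorted largest to smallest: 32, 26, 25, 18, 11, 8 bp.

32, 26, 25, 18, 11, 8 bp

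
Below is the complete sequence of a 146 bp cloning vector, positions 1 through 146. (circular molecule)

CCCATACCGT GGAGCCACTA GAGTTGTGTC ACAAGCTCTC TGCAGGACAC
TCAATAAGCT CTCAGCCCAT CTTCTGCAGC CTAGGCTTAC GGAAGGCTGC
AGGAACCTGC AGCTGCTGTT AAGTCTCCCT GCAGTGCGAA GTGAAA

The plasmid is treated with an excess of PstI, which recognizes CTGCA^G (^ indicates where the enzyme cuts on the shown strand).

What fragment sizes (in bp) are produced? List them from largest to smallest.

57, 34, 23, 22, 10 bp

PstI sites (CTGCAG) start at positions 40, 74, 97, 107, 129.
PstI cuts after base 5 of each site (before the last base), so after positions 44, 78, 101, 111, 133.
Circular molecule, 5 cuts → 5 fragments:
  45–78 → 34 bp
  79–101 → 23 bp
  102–111 → 10 bp
  112–133 → 22 bp
  134–146 then 1–44 → 13 + 44 = 57 bp
Sorted largest to smallest: 57, 34, 23, 22, 10 bp.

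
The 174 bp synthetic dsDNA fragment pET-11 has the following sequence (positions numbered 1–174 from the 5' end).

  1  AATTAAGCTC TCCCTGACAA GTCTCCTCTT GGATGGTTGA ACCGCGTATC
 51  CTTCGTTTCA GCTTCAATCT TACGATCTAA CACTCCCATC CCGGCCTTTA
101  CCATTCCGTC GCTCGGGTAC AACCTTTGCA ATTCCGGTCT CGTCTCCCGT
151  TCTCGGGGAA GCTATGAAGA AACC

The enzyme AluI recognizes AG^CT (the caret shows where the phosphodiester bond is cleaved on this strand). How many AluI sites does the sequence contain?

3

AGCT occurs starting at positions 6, 60, 160.
AluI cuts at 3 sites.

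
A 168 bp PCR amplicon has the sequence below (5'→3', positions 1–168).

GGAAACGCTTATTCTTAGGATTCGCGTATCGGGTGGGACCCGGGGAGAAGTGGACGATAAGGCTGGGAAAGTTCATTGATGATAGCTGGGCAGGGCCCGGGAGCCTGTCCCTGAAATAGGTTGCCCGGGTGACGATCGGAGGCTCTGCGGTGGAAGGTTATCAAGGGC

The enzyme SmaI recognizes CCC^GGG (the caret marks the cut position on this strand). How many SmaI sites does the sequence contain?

3

CCCGGG occurs starting at positions 39, 96, 124.
SmaI cuts at 3 sites.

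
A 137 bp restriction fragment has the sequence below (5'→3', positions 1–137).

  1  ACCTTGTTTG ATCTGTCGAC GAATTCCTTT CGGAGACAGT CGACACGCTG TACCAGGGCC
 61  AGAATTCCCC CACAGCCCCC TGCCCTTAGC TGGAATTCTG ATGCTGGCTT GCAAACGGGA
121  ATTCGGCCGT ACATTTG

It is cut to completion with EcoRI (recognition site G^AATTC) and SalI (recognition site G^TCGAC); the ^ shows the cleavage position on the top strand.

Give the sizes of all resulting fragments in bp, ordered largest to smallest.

31, 26, 23, 18, 18, 15, 6 bp

EcoRI sites (GAATTC) start at positions 21, 62, 93, 119.
EcoRI cuts after the first base of each site, so after positions 21, 62, 93, 119.
SalI sites (GTCGAC) start at positions 15, 39.
SalI cuts after the first base of each site, so after positions 15, 39.
Combined cut positions: 15, 21, 39, 62, 93, 119.
Linear molecule, 6 cuts → 7 fragments:
  1–15 → 15 bp
  16–21 → 6 bp
  22–39 → 18 bp
  40–62 → 23 bp
  63–93 → 31 bp
  94–119 → 26 bp
  120–137 → 18 bp
Sorted largest to smallest: 31, 26, 23, 18, 18, 15, 6 bp.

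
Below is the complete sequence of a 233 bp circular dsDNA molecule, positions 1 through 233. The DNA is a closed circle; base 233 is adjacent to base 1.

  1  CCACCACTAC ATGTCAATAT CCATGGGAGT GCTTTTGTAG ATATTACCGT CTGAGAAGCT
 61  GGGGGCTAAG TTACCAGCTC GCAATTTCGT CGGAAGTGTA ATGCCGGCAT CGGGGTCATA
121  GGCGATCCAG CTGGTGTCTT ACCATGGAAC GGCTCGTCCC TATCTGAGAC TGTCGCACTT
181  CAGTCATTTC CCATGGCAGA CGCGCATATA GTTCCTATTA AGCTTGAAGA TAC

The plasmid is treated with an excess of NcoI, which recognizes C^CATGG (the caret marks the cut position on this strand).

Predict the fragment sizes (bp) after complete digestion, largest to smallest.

121, 63, 49 bp

NcoI sites (CCATGG) start at positions 21, 142, 191.
NcoI cuts after the first base of each site, so after positions 21, 142, 191.
Circular molecule, 3 cuts → 3 fragments:
  22–142 → 121 bp
  143–191 → 49 bp
  192–233 then 1–21 → 42 + 21 = 63 bp
Sorted largest to smallest: 121, 63, 49 bp.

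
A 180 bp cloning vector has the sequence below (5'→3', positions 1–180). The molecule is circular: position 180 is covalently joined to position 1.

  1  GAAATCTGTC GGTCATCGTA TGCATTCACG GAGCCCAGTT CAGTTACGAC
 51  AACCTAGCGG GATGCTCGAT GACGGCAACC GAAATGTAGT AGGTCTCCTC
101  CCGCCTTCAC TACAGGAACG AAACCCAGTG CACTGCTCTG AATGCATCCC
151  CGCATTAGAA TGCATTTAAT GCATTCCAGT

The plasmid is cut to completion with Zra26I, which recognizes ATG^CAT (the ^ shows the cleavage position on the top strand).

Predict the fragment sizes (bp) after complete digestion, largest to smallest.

Zra26I sites (ATGCAT) start at positions 20, 142, 160, 169.
Zra26I cuts after base 3 of each site, so after positions 22, 144, 162, 171.
Circular molecule, 4 cuts → 4 fragments:
  23–144 → 122 bp
  145–162 → 18 bp
  163–171 → 9 bp
  172–180 then 1–22 → 9 + 22 = 31 bp
Sorted largest to smallest: 122, 31, 18, 9 bp.

122, 31, 18, 9 bp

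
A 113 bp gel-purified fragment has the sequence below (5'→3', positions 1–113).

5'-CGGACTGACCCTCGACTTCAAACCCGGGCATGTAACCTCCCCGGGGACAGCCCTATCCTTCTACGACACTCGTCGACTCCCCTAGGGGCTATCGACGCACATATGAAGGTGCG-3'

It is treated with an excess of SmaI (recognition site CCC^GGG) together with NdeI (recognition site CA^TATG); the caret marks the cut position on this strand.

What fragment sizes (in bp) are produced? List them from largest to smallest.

59, 25, 17, 12 bp

SmaI sites (CCCGGG) start at positions 23, 40.
SmaI cuts after base 3 of each site, so after positions 25, 42.
The NdeI site (CATATG) starts at position 100.
NdeI cuts after base 2 of each site, so after position 101.
Combined cut positions: 25, 42, 101.
Linear molecule, 3 cuts → 4 fragments:
  1–25 → 25 bp
  26–42 → 17 bp
  43–101 → 59 bp
  102–113 → 12 bp
Sorted largest to smallest: 59, 25, 17, 12 bp.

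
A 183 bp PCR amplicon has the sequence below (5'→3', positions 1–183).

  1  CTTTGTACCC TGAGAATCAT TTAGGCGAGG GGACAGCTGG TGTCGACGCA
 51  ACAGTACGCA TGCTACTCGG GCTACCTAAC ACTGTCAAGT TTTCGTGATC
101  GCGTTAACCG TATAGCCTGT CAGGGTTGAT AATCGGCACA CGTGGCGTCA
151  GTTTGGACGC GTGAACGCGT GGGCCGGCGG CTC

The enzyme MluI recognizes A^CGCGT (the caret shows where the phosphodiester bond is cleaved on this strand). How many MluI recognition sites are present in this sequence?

2

ACGCGT occurs starting at positions 157, 165.
MluI cuts at 2 sites.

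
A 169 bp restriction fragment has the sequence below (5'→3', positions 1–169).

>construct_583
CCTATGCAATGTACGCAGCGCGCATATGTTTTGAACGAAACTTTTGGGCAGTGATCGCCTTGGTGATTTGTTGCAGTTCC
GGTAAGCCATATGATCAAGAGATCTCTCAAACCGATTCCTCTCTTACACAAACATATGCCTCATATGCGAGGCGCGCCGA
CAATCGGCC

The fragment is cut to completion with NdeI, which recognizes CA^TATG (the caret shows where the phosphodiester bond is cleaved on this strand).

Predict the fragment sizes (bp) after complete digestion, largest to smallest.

NdeI sites (CATATG) start at positions 23, 88, 133, 142.
NdeI cuts after base 2 of each site, so after positions 24, 89, 134, 143.
Linear molecule, 4 cuts → 5 fragments:
  1–24 → 24 bp
  25–89 → 65 bp
  90–134 → 45 bp
  135–143 → 9 bp
  144–169 → 26 bp
Sorted largest to smallest: 65, 45, 26, 24, 9 bp.

65, 45, 26, 24, 9 bp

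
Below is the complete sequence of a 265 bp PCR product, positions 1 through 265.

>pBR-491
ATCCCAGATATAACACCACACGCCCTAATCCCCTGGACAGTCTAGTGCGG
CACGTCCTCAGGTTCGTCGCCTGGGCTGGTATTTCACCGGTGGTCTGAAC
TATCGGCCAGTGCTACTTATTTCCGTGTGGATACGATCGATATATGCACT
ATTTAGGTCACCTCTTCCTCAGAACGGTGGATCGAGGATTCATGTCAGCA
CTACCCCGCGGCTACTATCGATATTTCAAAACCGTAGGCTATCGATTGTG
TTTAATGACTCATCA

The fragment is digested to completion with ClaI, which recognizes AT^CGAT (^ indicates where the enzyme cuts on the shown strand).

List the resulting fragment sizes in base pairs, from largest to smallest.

137, 81, 24, 23 bp

ClaI sites (ATCGAT) start at positions 136, 217, 241.
ClaI cuts after base 2 of each site, so after positions 137, 218, 242.
Linear molecule, 3 cuts → 4 fragments:
  1–137 → 137 bp
  138–218 → 81 bp
  219–242 → 24 bp
  243–265 → 23 bp
Sorted largest to smallest: 137, 81, 24, 23 bp.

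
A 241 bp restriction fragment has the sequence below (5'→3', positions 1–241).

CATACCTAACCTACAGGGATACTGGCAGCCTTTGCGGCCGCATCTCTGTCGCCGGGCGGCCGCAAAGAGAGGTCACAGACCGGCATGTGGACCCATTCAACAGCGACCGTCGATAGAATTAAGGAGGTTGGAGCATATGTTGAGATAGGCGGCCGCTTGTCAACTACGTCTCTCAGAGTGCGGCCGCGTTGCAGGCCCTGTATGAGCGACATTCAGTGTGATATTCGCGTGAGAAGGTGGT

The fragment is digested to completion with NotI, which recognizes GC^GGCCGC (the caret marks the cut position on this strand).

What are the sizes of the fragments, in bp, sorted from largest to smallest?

NotI sites (GCGGCCGC) start at positions 34, 56, 149, 180.
NotI cuts after base 2 of each site, so after positions 35, 57, 150, 181.
Linear molecule, 4 cuts → 5 fragments:
  1–35 → 35 bp
  36–57 → 22 bp
  58–150 → 93 bp
  151–181 → 31 bp
  182–241 → 60 bp
Sorted largest to smallest: 93, 60, 35, 31, 22 bp.

93, 60, 35, 31, 22 bp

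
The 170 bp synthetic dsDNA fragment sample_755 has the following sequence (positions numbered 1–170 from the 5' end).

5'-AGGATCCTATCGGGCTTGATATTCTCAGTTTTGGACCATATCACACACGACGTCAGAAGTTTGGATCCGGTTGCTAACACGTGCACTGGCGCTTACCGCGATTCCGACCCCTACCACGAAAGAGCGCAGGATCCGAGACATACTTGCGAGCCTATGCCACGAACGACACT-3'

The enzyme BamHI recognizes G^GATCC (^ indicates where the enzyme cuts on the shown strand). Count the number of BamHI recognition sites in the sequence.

GGATCC occurs starting at positions 2, 63, 129.
BamHI cuts at 3 sites.

3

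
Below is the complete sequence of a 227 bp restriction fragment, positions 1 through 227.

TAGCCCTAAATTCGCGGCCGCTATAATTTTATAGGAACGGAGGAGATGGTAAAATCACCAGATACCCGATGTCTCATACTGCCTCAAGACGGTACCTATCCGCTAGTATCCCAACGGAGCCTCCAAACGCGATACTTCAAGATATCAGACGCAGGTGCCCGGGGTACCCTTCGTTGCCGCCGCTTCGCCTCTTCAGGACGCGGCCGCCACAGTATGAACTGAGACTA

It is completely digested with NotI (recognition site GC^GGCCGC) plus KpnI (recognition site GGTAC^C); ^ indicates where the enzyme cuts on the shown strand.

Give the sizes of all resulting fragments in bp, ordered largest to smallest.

NotI sites (GCGGCCGC) start at positions 14, 200.
NotI cuts after base 2 of each site, so after positions 15, 201.
KpnI sites (GGTACC) start at positions 91, 163.
KpnI cuts after base 5 of each site (before the last base), so after positions 95, 167.
Combined cut positions: 15, 95, 167, 201.
Linear molecule, 4 cuts → 5 fragments:
  1–15 → 15 bp
  16–95 → 80 bp
  96–167 → 72 bp
  168–201 → 34 bp
  202–227 → 26 bp
Sorted largest to smallest: 80, 72, 34, 26, 15 bp.

80, 72, 34, 26, 15 bp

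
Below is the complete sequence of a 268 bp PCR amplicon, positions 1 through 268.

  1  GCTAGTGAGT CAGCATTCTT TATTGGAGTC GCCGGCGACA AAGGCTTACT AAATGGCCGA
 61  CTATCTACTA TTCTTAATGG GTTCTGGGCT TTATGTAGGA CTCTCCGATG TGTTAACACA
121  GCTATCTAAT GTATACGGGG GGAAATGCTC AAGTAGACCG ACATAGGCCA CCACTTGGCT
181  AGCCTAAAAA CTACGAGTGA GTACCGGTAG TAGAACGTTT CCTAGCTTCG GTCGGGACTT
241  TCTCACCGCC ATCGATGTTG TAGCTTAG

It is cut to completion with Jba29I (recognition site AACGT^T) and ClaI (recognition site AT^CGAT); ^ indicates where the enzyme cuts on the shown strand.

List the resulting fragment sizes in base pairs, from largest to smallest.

218, 34, 16 bp

The Jba29I site (AACGTT) starts at position 214.
Jba29I cuts after base 5 of each site (before the last base), so after position 218.
The ClaI site (ATCGAT) starts at position 251.
ClaI cuts after base 2 of each site, so after position 252.
Combined cut positions: 218, 252.
Linear molecule, 2 cuts → 3 fragments:
  1–218 → 218 bp
  219–252 → 34 bp
  253–268 → 16 bp
Sorted largest to smallest: 218, 34, 16 bp.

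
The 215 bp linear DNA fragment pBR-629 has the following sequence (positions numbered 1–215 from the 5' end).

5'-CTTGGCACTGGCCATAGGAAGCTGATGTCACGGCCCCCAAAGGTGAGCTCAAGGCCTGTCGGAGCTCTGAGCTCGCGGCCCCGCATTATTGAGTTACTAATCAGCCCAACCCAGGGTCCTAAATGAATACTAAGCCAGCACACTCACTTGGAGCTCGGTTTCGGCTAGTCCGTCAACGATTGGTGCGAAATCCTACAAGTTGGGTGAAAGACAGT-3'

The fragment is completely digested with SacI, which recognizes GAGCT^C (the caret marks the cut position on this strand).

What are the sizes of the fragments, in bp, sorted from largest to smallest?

SacI sites (GAGCTC) start at positions 45, 62, 69, 151.
SacI cuts after base 5 of each site (before the last base), so after positions 49, 66, 73, 155.
Linear molecule, 4 cuts → 5 fragments:
  1–49 → 49 bp
  50–66 → 17 bp
  67–73 → 7 bp
  74–155 → 82 bp
  156–215 → 60 bp
Sorted largest to smallest: 82, 60, 49, 17, 7 bp.

82, 60, 49, 17, 7 bp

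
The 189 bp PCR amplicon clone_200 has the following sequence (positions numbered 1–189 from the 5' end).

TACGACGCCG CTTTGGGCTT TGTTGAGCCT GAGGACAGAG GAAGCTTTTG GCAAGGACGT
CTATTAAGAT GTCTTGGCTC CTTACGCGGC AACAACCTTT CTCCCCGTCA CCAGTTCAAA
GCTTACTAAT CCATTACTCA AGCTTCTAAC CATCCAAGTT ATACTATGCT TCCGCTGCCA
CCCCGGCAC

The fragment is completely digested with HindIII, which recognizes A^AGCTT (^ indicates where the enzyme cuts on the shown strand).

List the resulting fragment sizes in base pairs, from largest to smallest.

77, 49, 42, 21 bp

HindIII sites (AAGCTT) start at positions 42, 119, 140.
HindIII cuts after the first base of each site, so after positions 42, 119, 140.
Linear molecule, 3 cuts → 4 fragments:
  1–42 → 42 bp
  43–119 → 77 bp
  120–140 → 21 bp
  141–189 → 49 bp
Sorted largest to smallest: 77, 49, 42, 21 bp.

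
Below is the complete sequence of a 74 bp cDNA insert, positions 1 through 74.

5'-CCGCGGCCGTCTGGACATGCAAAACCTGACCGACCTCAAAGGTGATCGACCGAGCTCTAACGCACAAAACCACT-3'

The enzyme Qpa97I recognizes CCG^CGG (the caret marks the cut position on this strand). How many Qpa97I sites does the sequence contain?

CCGCGG occurs starting at position 1.
Qpa97I cuts at 1 site.

1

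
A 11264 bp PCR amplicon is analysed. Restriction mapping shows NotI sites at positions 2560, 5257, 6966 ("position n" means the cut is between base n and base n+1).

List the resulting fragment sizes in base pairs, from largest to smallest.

Linear molecule, 3 cuts → 4 fragments:
  2560 − 0 = 2560 bp
  5257 − 2560 = 2697 bp
  6966 − 5257 = 1709 bp
  11264 − 6966 = 4298 bp
Sorted largest to smallest: 4298, 2697, 2560, 1709 bp.

4298, 2697, 2560, 1709 bp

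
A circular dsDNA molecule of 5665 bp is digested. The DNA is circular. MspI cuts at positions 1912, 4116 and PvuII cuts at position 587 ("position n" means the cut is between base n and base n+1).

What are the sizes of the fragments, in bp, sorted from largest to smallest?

2204, 2136, 1325 bp

Combined cut positions (sorted): 587, 1912, 4116.
Circular molecule, 3 cuts → 3 fragments:
  1912 − 587 = 1325 bp
  4116 − 1912 = 2204 bp
  wrap: 5665 − 4116 + 587 = 2136 bp
Sorted largest to smallest: 2204, 2136, 1325 bp.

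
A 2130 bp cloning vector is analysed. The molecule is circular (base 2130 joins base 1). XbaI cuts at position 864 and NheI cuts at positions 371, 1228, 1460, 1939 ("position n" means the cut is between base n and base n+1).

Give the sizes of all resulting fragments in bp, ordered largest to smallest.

562, 493, 479, 364, 232 bp

Combined cut positions (sorted): 371, 864, 1228, 1460, 1939.
Circular molecule, 5 cuts → 5 fragments:
  864 − 371 = 493 bp
  1228 − 864 = 364 bp
  1460 − 1228 = 232 bp
  1939 − 1460 = 479 bp
  wrap: 2130 − 1939 + 371 = 562 bp
Sorted largest to smallest: 562, 493, 479, 364, 232 bp.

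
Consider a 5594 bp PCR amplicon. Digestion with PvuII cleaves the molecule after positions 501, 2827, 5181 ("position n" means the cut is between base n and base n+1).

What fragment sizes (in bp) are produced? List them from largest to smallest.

Linear molecule, 3 cuts → 4 fragments:
  501 − 0 = 501 bp
  2827 − 501 = 2326 bp
  5181 − 2827 = 2354 bp
  5594 − 5181 = 413 bp
Sorted largest to smallest: 2354, 2326, 501, 413 bp.

2354, 2326, 501, 413 bp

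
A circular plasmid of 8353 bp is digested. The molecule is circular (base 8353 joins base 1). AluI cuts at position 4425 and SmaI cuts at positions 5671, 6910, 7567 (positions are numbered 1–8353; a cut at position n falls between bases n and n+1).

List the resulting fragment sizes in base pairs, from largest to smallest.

Combined cut positions (sorted): 4425, 5671, 6910, 7567.
Circular molecule, 4 cuts → 4 fragments:
  5671 − 4425 = 1246 bp
  6910 − 5671 = 1239 bp
  7567 − 6910 = 657 bp
  wrap: 8353 − 7567 + 4425 = 5211 bp
Sorted largest to smallest: 5211, 1246, 1239, 657 bp.

5211, 1246, 1239, 657 bp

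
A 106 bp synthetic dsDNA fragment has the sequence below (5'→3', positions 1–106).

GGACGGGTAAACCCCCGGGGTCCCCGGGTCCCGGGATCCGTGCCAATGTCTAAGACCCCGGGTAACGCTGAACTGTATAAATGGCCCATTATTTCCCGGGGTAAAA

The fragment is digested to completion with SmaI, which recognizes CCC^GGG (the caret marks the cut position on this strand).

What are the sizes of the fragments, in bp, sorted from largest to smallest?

38, 27, 16, 9, 9, 7 bp

SmaI sites (CCCGGG) start at positions 14, 23, 30, 57, 95.
SmaI cuts after base 3 of each site, so after positions 16, 25, 32, 59, 97.
Linear molecule, 5 cuts → 6 fragments:
  1–16 → 16 bp
  17–25 → 9 bp
  26–32 → 7 bp
  33–59 → 27 bp
  60–97 → 38 bp
  98–106 → 9 bp
Sorted largest to smallest: 38, 27, 16, 9, 9, 7 bp.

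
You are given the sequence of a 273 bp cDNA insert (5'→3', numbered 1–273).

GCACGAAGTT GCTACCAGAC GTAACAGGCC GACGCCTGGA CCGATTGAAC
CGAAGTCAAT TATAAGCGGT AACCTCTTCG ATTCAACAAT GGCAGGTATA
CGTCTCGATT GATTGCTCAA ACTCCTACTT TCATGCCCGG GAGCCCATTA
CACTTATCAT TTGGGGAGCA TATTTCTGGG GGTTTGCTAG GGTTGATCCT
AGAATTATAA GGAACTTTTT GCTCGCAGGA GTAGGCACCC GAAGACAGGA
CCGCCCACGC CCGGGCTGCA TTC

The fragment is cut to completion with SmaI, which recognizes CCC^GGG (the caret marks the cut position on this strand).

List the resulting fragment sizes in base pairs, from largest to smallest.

138, 124, 11 bp

SmaI sites (CCCGGG) start at positions 136, 260.
SmaI cuts after base 3 of each site, so after positions 138, 262.
Linear molecule, 2 cuts → 3 fragments:
  1–138 → 138 bp
  139–262 → 124 bp
  263–273 → 11 bp
Sorted largest to smallest: 138, 124, 11 bp.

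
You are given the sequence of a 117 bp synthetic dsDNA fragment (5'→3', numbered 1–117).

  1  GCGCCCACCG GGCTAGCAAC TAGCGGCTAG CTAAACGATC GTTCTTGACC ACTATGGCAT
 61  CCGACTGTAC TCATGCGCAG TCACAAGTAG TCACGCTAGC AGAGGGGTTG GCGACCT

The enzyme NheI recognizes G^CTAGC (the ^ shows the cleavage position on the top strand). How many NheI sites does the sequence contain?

3

GCTAGC occurs starting at positions 12, 26, 95.
NheI cuts at 3 sites.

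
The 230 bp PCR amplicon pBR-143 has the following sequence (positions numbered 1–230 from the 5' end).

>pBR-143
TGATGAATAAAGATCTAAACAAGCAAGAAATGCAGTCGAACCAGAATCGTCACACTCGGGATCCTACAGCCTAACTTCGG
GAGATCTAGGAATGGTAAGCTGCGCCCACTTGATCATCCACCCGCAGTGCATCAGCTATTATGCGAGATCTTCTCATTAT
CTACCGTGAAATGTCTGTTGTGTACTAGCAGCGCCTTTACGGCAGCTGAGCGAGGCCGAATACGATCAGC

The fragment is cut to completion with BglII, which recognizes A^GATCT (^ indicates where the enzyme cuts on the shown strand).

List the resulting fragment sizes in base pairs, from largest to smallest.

BglII sites (AGATCT) start at positions 11, 82, 146.
BglII cuts after the first base of each site, so after positions 11, 82, 146.
Linear molecule, 3 cuts → 4 fragments:
  1–11 → 11 bp
  12–82 → 71 bp
  83–146 → 64 bp
  147–230 → 84 bp
Sorted largest to smallest: 84, 71, 64, 11 bp.

84, 71, 64, 11 bp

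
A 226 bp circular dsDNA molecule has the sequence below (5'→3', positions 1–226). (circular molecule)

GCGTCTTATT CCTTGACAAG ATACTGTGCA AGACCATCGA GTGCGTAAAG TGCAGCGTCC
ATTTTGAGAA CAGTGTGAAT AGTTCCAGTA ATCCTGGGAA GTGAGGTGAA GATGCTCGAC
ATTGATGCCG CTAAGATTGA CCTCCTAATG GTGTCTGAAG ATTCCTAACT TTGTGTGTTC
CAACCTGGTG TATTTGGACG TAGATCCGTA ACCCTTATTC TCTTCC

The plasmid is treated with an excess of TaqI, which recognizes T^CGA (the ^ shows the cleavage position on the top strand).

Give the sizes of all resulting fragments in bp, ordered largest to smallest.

TaqI sites (TCGA) start at positions 37, 116.
TaqI cuts after the first base of each site, so after positions 37, 116.
Circular molecule, 2 cuts → 2 fragments:
  38–116 → 79 bp
  117–226 then 1–37 → 110 + 37 = 147 bp
Sorted largest to smallest: 147, 79 bp.

147, 79 bp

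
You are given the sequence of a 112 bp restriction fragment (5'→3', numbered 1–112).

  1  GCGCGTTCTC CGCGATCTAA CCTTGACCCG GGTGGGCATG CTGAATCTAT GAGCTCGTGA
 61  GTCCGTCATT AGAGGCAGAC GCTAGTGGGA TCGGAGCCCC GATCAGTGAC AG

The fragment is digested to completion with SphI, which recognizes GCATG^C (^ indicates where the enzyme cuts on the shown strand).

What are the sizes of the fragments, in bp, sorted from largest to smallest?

72, 40 bp

The SphI site (GCATGC) starts at position 36.
SphI cuts after base 5 of each site (before the last base), so after position 40.
Linear molecule, 1 cut → 2 fragments:
  1–40 → 40 bp
  41–112 → 72 bp
Sorted largest to smallest: 72, 40 bp.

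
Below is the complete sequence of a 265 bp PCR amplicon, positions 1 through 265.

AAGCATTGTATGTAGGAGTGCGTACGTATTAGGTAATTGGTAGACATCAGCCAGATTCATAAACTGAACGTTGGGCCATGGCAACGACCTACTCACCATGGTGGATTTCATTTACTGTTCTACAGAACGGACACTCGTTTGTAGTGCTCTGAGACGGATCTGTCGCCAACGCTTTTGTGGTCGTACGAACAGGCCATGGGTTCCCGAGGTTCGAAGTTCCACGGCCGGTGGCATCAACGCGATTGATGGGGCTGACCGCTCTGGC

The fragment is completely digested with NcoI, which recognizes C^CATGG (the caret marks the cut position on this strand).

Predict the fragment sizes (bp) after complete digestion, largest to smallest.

NcoI sites (CCATGG) start at positions 76, 96, 194.
NcoI cuts after the first base of each site, so after positions 76, 96, 194.
Linear molecule, 3 cuts → 4 fragments:
  1–76 → 76 bp
  77–96 → 20 bp
  97–194 → 98 bp
  195–265 → 71 bp
Sorted largest to smallest: 98, 76, 71, 20 bp.

98, 76, 71, 20 bp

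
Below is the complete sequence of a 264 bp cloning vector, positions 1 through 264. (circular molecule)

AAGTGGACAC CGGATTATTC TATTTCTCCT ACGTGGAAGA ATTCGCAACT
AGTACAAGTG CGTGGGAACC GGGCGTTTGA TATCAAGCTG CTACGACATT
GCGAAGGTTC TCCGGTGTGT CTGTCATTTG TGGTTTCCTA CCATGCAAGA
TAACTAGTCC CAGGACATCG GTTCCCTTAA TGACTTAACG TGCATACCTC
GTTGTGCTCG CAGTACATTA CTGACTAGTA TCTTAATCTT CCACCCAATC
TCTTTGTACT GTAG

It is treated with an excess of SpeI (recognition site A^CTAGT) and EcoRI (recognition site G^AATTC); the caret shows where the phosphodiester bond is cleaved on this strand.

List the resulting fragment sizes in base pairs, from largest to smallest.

SpeI sites (ACTAGT) start at positions 48, 153, 224.
SpeI cuts after the first base of each site, so after positions 48, 153, 224.
The EcoRI site (GAATTC) starts at position 39.
EcoRI cuts after the first base of each site, so after position 39.
Combined cut positions: 39, 48, 153, 224.
Circular molecule, 4 cuts → 4 fragments:
  40–48 → 9 bp
  49–153 → 105 bp
  154–224 → 71 bp
  225–264 then 1–39 → 40 + 39 = 79 bp
Sorted largest to smallest: 105, 79, 71, 9 bp.

105, 79, 71, 9 bp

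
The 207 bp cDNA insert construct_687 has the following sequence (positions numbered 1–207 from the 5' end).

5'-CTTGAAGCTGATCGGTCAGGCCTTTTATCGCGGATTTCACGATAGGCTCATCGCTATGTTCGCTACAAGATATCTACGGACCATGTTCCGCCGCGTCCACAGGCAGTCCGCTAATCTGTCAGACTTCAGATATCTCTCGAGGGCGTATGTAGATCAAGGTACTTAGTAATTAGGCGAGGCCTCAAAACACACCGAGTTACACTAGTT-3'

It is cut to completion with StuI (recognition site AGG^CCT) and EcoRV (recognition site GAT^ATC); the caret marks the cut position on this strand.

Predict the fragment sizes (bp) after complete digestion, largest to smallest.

60, 51, 48, 28, 20 bp

StuI sites (AGGCCT) start at positions 18, 177.
StuI cuts after base 3 of each site, so after positions 20, 179.
EcoRV sites (GATATC) start at positions 69, 129.
EcoRV cuts after base 3 of each site, so after positions 71, 131.
Combined cut positions: 20, 71, 131, 179.
Linear molecule, 4 cuts → 5 fragments:
  1–20 → 20 bp
  21–71 → 51 bp
  72–131 → 60 bp
  132–179 → 48 bp
  180–207 → 28 bp
Sorted largest to smallest: 60, 51, 48, 28, 20 bp.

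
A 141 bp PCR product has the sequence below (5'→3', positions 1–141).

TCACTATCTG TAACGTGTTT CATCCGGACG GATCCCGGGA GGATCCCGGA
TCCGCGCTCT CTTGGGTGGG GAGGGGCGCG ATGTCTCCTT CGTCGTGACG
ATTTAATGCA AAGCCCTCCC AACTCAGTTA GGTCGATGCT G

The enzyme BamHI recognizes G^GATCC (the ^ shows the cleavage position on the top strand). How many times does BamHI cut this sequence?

GGATCC occurs starting at positions 30, 41, 48.
BamHI cuts at 3 sites.

3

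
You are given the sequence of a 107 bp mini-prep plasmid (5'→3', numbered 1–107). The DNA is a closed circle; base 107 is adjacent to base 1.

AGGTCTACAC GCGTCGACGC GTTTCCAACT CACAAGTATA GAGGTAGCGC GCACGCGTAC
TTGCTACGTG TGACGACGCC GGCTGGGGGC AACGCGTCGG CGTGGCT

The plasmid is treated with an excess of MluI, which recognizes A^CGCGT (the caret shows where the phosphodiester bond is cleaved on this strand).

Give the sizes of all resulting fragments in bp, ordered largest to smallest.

39, 36, 24, 8 bp

MluI sites (ACGCGT) start at positions 9, 17, 53, 92.
MluI cuts after the first base of each site, so after positions 9, 17, 53, 92.
Circular molecule, 4 cuts → 4 fragments:
  10–17 → 8 bp
  18–53 → 36 bp
  54–92 → 39 bp
  93–107 then 1–9 → 15 + 9 = 24 bp
Sorted largest to smallest: 39, 36, 24, 8 bp.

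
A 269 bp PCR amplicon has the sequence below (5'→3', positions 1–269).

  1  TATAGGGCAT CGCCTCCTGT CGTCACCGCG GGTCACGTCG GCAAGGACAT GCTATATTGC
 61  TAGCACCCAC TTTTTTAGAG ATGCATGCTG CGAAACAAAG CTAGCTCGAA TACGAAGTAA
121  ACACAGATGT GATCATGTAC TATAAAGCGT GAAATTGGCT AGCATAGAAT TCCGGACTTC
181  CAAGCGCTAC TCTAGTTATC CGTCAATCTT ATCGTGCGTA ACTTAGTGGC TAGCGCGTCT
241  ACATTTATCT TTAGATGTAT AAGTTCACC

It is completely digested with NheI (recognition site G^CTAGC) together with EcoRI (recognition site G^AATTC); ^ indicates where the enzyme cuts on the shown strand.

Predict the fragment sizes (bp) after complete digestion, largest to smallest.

NheI sites (GCTAGC) start at positions 59, 100, 158, 229.
NheI cuts after the first base of each site, so after positions 59, 100, 158, 229.
The EcoRI site (GAATTC) starts at position 167.
EcoRI cuts after the first base of each site, so after position 167.
Combined cut positions: 59, 100, 158, 167, 229.
Linear molecule, 5 cuts → 6 fragments:
  1–59 → 59 bp
  60–100 → 41 bp
  101–158 → 58 bp
  159–167 → 9 bp
  168–229 → 62 bp
  230–269 → 40 bp
Sorted largest to smallest: 62, 59, 58, 41, 40, 9 bp.

62, 59, 58, 41, 40, 9 bp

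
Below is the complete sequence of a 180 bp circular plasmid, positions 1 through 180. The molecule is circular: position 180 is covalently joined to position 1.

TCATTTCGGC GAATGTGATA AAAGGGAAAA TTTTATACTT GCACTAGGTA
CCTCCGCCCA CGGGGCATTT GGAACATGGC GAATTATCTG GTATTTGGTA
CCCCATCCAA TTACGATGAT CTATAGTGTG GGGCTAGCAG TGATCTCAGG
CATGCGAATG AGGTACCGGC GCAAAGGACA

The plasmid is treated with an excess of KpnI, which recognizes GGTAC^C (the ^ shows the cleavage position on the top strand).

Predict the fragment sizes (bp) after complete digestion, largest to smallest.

KpnI sites (GGTACC) start at positions 47, 97, 162.
KpnI cuts after base 5 of each site (before the last base), so after positions 51, 101, 166.
Circular molecule, 3 cuts → 3 fragments:
  52–101 → 50 bp
  102–166 → 65 bp
  167–180 then 1–51 → 14 + 51 = 65 bp
Sorted largest to smallest: 65, 65, 50 bp.

65, 65, 50 bp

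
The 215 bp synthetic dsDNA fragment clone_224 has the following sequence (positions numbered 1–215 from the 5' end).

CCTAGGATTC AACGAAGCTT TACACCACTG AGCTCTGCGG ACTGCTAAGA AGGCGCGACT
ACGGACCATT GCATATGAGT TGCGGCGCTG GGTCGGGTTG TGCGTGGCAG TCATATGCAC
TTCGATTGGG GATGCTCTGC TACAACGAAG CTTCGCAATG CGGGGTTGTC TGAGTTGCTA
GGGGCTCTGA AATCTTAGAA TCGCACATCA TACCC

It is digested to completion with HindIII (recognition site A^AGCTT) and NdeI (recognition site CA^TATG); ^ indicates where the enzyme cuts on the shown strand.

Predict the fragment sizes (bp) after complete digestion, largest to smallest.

HindIII sites (AAGCTT) start at positions 15, 148.
HindIII cuts after the first base of each site, so after positions 15, 148.
NdeI sites (CATATG) start at positions 72, 112.
NdeI cuts after base 2 of each site, so after positions 73, 113.
Combined cut positions: 15, 73, 113, 148.
Linear molecule, 4 cuts → 5 fragments:
  1–15 → 15 bp
  16–73 → 58 bp
  74–113 → 40 bp
  114–148 → 35 bp
  149–215 → 67 bp
Sorted largest to smallest: 67, 58, 40, 35, 15 bp.

67, 58, 40, 35, 15 bp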